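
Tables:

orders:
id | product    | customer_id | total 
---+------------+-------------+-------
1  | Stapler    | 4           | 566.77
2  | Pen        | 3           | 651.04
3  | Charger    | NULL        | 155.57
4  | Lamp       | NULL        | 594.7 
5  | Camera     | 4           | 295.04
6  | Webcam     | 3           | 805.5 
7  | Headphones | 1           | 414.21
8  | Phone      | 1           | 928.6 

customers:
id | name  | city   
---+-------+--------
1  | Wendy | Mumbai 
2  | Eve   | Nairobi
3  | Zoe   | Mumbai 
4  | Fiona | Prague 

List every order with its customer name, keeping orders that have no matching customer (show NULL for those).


LEFT JOIN keeps every row from orders (the left table); where customer_id has no match in customers, the customer columns become NULL. Walk through each order:
  - order 1 (Stapler): customer_id=4 -> matches Fiona
  - order 2 (Pen): customer_id=3 -> matches Zoe
  - order 3 (Charger): customer_id=NULL, no match -> kept with NULL
  - order 4 (Lamp): customer_id=NULL, no match -> kept with NULL
  - order 5 (Camera): customer_id=4 -> matches Fiona
  - order 6 (Webcam): customer_id=3 -> matches Zoe
  - order 7 (Headphones): customer_id=1 -> matches Wendy
  - order 8 (Phone): customer_id=1 -> matches Wendy
All 8 rows appear; 2 have NULL customer.

SQL:
SELECT a.product, b.name AS customer
FROM orders a
LEFT JOIN customers b ON a.customer_id = b.id

Result:
product    | customer
-----------+---------
Stapler    | Fiona   
Pen        | Zoe     
Charger    | NULL    
Lamp       | NULL    
Camera     | Fiona   
Webcam     | Zoe     
Headphones | Wendy   
Phone      | Wendy   


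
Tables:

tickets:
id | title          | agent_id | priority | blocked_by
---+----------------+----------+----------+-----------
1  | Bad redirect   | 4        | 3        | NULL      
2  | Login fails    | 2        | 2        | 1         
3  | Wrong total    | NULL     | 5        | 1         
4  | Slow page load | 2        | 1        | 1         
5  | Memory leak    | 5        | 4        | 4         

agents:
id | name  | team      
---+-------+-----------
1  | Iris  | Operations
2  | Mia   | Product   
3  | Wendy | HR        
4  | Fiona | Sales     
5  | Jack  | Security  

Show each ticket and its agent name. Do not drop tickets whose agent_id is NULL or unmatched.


LEFT JOIN keeps every row from tickets (the left table); where agent_id has no match in agents, the agent columns become NULL. Walk through each ticket:
  - ticket 1 (Bad redirect): agent_id=4 -> matches Fiona
  - ticket 2 (Login fails): agent_id=2 -> matches Mia
  - ticket 3 (Wrong total): agent_id=NULL, no match -> kept with NULL
  - ticket 4 (Slow page load): agent_id=2 -> matches Mia
  - ticket 5 (Memory leak): agent_id=5 -> matches Jack
All 5 rows appear; 1 has NULL agent.

SQL:
SELECT a.title, b.name AS agent
FROM tickets a
LEFT JOIN agents b ON a.agent_id = b.id

Result:
title          | agent
---------------+------
Bad redirect   | Fiona
Login fails    | Mia  
Wrong total    | NULL 
Slow page load | Mia  
Memory leak    | Jack 


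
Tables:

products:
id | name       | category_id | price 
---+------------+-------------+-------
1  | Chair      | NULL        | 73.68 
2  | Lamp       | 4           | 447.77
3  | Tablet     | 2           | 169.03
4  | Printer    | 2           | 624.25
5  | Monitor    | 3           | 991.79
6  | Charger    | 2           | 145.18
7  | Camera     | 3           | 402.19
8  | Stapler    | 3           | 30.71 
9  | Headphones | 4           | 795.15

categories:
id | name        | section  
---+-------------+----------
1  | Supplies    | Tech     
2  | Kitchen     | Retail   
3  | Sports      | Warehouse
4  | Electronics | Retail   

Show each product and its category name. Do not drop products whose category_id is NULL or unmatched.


LEFT JOIN keeps every row from products (the left table); where category_id has no match in categories, the category columns become NULL. Walk through each product:
  - product 1 (Chair): category_id=NULL, no match -> kept with NULL
  - product 2 (Lamp): category_id=4 -> matches Electronics
  - product 3 (Tablet): category_id=2 -> matches Kitchen
  - product 4 (Printer): category_id=2 -> matches Kitchen
  - product 5 (Monitor): category_id=3 -> matches Sports
  - product 6 (Charger): category_id=2 -> matches Kitchen
  - product 7 (Camera): category_id=3 -> matches Sports
  - product 8 (Stapler): category_id=3 -> matches Sports
  - product 9 (Headphones): category_id=4 -> matches Electronics
All 9 rows appear; 1 has NULL category.

SQL:
SELECT a.name, b.name AS category
FROM products a
LEFT JOIN categories b ON a.category_id = b.id

Result:
name       | category   
-----------+------------
Chair      | NULL       
Lamp       | Electronics
Tablet     | Kitchen    
Printer    | Kitchen    
Monitor    | Sports     
Charger    | Kitchen    
Camera     | Sports     
Stapler    | Sports     
Headphones | Electronics


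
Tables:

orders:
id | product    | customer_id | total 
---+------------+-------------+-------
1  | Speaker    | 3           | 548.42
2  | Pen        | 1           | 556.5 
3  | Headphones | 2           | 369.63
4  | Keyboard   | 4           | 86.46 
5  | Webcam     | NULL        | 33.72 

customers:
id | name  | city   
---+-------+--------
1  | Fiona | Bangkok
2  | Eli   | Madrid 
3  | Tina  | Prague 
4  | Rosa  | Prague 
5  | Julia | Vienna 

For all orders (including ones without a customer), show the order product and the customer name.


LEFT JOIN keeps every row from orders (the left table); where customer_id has no match in customers, the customer columns become NULL. Walk through each order:
  - order 1 (Speaker): customer_id=3 -> matches Tina
  - order 2 (Pen): customer_id=1 -> matches Fiona
  - order 3 (Headphones): customer_id=2 -> matches Eli
  - order 4 (Keyboard): customer_id=4 -> matches Rosa
  - order 5 (Webcam): customer_id=NULL, no match -> kept with NULL
All 5 rows appear; 1 has NULL customer.

SQL:
SELECT a.product, b.name AS customer
FROM orders a
LEFT JOIN customers b ON a.customer_id = b.id

Result:
product    | customer
-----------+---------
Speaker    | Tina    
Pen        | Fiona   
Headphones | Eli     
Keyboard   | Rosa    
Webcam     | NULL    


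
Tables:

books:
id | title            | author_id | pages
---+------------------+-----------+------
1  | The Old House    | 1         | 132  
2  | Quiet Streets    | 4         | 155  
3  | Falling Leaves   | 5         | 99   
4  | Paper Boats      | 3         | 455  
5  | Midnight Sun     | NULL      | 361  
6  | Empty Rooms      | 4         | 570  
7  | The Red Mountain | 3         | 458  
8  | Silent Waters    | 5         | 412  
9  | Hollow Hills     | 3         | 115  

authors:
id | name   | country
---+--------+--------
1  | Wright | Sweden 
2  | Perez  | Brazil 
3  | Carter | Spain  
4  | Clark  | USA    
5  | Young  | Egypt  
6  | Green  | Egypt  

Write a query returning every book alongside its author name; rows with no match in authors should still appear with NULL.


LEFT JOIN keeps every row from books (the left table); where author_id has no match in authors, the author columns become NULL. Walk through each book:
  - book 1 (The Old House): author_id=1 -> matches Wright
  - book 2 (Quiet Streets): author_id=4 -> matches Clark
  - book 3 (Falling Leaves): author_id=5 -> matches Young
  - book 4 (Paper Boats): author_id=3 -> matches Carter
  - book 5 (Midnight Sun): author_id=NULL, no match -> kept with NULL
  - book 6 (Empty Rooms): author_id=4 -> matches Clark
  - book 7 (The Red Mountain): author_id=3 -> matches Carter
  - book 8 (Silent Waters): author_id=5 -> matches Young
  - book 9 (Hollow Hills): author_id=3 -> matches Carter
All 9 rows appear; 1 has NULL author.

SQL:
SELECT a.title, b.name AS author
FROM books a
LEFT JOIN authors b ON a.author_id = b.id

Result:
title            | author
-----------------+-------
The Old House    | Wright
Quiet Streets    | Clark 
Falling Leaves   | Young 
Paper Boats      | Carter
Midnight Sun     | NULL  
Empty Rooms      | Clark 
The Red Mountain | Carter
Silent Waters    | Young 
Hollow Hills     | Carter


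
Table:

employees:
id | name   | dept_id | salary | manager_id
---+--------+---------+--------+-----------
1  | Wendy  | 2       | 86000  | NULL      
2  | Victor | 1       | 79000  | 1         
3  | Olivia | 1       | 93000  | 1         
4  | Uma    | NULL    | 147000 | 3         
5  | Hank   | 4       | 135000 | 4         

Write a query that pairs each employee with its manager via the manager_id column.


This is a self-join: employees is joined to a second copy of itself, matching each row's manager_id to another row's id. Use LEFT JOIN so rows with manager_id=NULL are kept.
  - employee 1 (Wendy): manager_id=NULL -> NULL
  - employee 2 (Victor): manager_id=1 -> Wendy
  - employee 3 (Olivia): manager_id=1 -> Wendy
  - employee 4 (Uma): manager_id=3 -> Olivia
  - employee 5 (Hank): manager_id=4 -> Uma

SQL:
SELECT a.name AS item, b.name AS manager
FROM employees a
LEFT JOIN employees b ON a.manager_id = b.id

Result:
item   | manager
-------+--------
Wendy  | NULL   
Victor | Wendy  
Olivia | Wendy  
Uma    | Olivia 
Hank   | Uma    


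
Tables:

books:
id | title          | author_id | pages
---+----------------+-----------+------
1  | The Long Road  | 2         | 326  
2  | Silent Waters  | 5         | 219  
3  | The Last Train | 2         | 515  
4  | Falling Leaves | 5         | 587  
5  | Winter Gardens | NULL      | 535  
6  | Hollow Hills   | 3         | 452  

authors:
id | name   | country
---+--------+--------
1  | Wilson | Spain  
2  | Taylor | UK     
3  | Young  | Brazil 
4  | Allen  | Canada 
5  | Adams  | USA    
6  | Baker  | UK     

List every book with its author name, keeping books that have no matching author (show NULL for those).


LEFT JOIN keeps every row from books (the left table); where author_id has no match in authors, the author columns become NULL. Walk through each book:
  - book 1 (The Long Road): author_id=2 -> matches Taylor
  - book 2 (Silent Waters): author_id=5 -> matches Adams
  - book 3 (The Last Train): author_id=2 -> matches Taylor
  - book 4 (Falling Leaves): author_id=5 -> matches Adams
  - book 5 (Winter Gardens): author_id=NULL, no match -> kept with NULL
  - book 6 (Hollow Hills): author_id=3 -> matches Young
All 6 rows appear; 1 has NULL author.

SQL:
SELECT a.title, b.name AS author
FROM books a
LEFT JOIN authors b ON a.author_id = b.id

Result:
title          | author
---------------+-------
The Long Road  | Taylor
Silent Waters  | Adams 
The Last Train | Taylor
Falling Leaves | Adams 
Winter Gardens | NULL  
Hollow Hills   | Young 


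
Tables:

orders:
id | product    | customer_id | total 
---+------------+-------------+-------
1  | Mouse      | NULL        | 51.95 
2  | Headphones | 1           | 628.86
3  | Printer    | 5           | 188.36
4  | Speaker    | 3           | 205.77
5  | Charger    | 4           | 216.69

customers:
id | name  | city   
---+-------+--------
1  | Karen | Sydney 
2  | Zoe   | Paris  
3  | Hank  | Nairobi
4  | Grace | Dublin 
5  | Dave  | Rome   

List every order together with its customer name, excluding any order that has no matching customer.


INNER JOIN keeps only orders rows whose customer_id matches an id in customers. Walk through each order:
  - order 1 (Mouse): customer_id=NULL, no match -> dropped
  - order 2 (Headphones): customer_id=1 -> matches Karen
  - order 3 (Printer): customer_id=5 -> matches Dave
  - order 4 (Speaker): customer_id=3 -> matches Hank
  - order 5 (Charger): customer_id=4 -> matches Grace
So 1 of 5 rows is dropped.

SQL:
SELECT a.product, b.name AS customer
FROM orders a
INNER JOIN customers b ON a.customer_id = b.id

Result:
product    | customer
-----------+---------
Headphones | Karen   
Printer    | Dave    
Speaker    | Hank    
Charger    | Grace   


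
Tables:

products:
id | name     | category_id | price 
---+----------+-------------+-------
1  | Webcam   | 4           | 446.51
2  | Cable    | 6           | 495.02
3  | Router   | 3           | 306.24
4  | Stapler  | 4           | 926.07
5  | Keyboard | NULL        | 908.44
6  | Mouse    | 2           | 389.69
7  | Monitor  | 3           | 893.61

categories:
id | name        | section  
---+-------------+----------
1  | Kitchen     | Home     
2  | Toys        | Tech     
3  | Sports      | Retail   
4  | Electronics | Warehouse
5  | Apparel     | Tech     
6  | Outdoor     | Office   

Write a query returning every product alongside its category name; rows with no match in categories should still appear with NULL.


LEFT JOIN keeps every row from products (the left table); where category_id has no match in categories, the category columns become NULL. Walk through each product:
  - product 1 (Webcam): category_id=4 -> matches Electronics
  - product 2 (Cable): category_id=6 -> matches Outdoor
  - product 3 (Router): category_id=3 -> matches Sports
  - product 4 (Stapler): category_id=4 -> matches Electronics
  - product 5 (Keyboard): category_id=NULL, no match -> kept with NULL
  - product 6 (Mouse): category_id=2 -> matches Toys
  - product 7 (Monitor): category_id=3 -> matches Sports
All 7 rows appear; 1 has NULL category.

SQL:
SELECT a.name, b.name AS category
FROM products a
LEFT JOIN categories b ON a.category_id = b.id

Result:
name     | category   
---------+------------
Webcam   | Electronics
Cable    | Outdoor    
Router   | Sports     
Stapler  | Electronics
Keyboard | NULL       
Mouse    | Toys       
Monitor  | Sports     


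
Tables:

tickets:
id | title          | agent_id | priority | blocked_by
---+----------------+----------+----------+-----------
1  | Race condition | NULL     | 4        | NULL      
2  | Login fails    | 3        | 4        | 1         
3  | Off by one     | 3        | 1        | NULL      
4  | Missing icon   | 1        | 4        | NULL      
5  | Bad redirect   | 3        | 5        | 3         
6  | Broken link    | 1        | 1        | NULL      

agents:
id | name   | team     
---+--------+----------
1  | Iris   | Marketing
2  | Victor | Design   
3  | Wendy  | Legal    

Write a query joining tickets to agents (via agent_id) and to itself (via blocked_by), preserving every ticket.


Two LEFT JOINs from the same base table tickets: one to agents via agent_id, one to tickets itself via blocked_by. Both are LEFT so every ticket is preserved.
Match against agents:
  - ticket 1 (Race condition): agent_id=NULL, no match -> kept with NULL
  - ticket 2 (Login fails): agent_id=3 -> matches Wendy
  - ticket 3 (Off by one): agent_id=3 -> matches Wendy
  - ticket 4 (Missing icon): agent_id=1 -> matches Iris
  - ticket 5 (Bad redirect): agent_id=3 -> matches Wendy
  - ticket 6 (Broken link): agent_id=1 -> matches Iris
Match against tickets (self):
  - ticket 1 (Race condition): blocked_by=NULL -> NULL
  - ticket 2 (Login fails): blocked_by=1 -> Race condition
  - ticket 3 (Off by one): blocked_by=NULL -> NULL
  - ticket 4 (Missing icon): blocked_by=NULL -> NULL
  - ticket 5 (Bad redirect): blocked_by=3 -> Off by one
  - ticket 6 (Broken link): blocked_by=NULL -> NULL

SQL:
SELECT a.title, b.name AS agent, c.title AS blocked_by
FROM tickets a
LEFT JOIN agents b ON a.agent_id = b.id
LEFT JOIN tickets c ON a.blocked_by = c.id

Result:
title          | agent | blocked_by    
---------------+-------+---------------
Race condition | NULL  | NULL          
Login fails    | Wendy | Race condition
Off by one     | Wendy | NULL          
Missing icon   | Iris  | NULL          
Bad redirect   | Wendy | Off by one    
Broken link    | Iris  | NULL          


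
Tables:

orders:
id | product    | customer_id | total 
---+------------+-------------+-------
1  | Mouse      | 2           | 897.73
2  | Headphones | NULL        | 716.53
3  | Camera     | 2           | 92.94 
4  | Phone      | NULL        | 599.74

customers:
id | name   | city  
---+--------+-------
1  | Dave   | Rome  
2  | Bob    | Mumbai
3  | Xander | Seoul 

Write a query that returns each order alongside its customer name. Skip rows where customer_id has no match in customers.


INNER JOIN keeps only orders rows whose customer_id matches an id in customers. Walk through each order:
  - order 1 (Mouse): customer_id=2 -> matches Bob
  - order 2 (Headphones): customer_id=NULL, no match -> dropped
  - order 3 (Camera): customer_id=2 -> matches Bob
  - order 4 (Phone): customer_id=NULL, no match -> dropped
So 2 of 4 rows are dropped.

SQL:
SELECT a.product, b.name AS customer
FROM orders a
INNER JOIN customers b ON a.customer_id = b.id

Result:
product | customer
--------+---------
Mouse   | Bob     
Camera  | Bob     


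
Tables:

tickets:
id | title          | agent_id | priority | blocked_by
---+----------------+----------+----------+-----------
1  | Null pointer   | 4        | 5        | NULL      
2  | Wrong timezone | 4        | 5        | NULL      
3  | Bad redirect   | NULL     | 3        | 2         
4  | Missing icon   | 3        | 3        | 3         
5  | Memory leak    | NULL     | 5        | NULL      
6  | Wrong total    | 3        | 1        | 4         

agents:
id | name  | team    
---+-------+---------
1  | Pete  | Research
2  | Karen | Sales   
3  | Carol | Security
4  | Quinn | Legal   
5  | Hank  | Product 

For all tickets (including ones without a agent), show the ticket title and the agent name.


LEFT JOIN keeps every row from tickets (the left table); where agent_id has no match in agents, the agent columns become NULL. Walk through each ticket:
  - ticket 1 (Null pointer): agent_id=4 -> matches Quinn
  - ticket 2 (Wrong timezone): agent_id=4 -> matches Quinn
  - ticket 3 (Bad redirect): agent_id=NULL, no match -> kept with NULL
  - ticket 4 (Missing icon): agent_id=3 -> matches Carol
  - ticket 5 (Memory leak): agent_id=NULL, no match -> kept with NULL
  - ticket 6 (Wrong total): agent_id=3 -> matches Carol
All 6 rows appear; 2 have NULL agent.

SQL:
SELECT a.title, b.name AS agent
FROM tickets a
LEFT JOIN agents b ON a.agent_id = b.id

Result:
title          | agent
---------------+------
Null pointer   | Quinn
Wrong timezone | Quinn
Bad redirect   | NULL 
Missing icon   | Carol
Memory leak    | NULL 
Wrong total    | Carol


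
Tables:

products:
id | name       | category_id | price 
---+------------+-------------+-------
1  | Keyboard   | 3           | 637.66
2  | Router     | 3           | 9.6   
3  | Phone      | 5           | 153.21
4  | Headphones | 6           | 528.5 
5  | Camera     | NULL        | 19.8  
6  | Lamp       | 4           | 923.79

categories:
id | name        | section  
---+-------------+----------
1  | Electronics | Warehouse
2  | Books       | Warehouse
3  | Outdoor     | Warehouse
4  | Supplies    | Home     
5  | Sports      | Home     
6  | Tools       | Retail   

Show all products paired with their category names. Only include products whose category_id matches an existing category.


INNER JOIN keeps only products rows whose category_id matches an id in categories. Walk through each product:
  - product 1 (Keyboard): category_id=3 -> matches Outdoor
  - product 2 (Router): category_id=3 -> matches Outdoor
  - product 3 (Phone): category_id=5 -> matches Sports
  - product 4 (Headphones): category_id=6 -> matches Tools
  - product 5 (Camera): category_id=NULL, no match -> dropped
  - product 6 (Lamp): category_id=4 -> matches Supplies
So 1 of 6 rows is dropped.

SQL:
SELECT a.name, b.name AS category
FROM products a
INNER JOIN categories b ON a.category_id = b.id

Result:
name       | category
-----------+---------
Keyboard   | Outdoor 
Router     | Outdoor 
Phone      | Sports  
Headphones | Tools   
Lamp       | Supplies


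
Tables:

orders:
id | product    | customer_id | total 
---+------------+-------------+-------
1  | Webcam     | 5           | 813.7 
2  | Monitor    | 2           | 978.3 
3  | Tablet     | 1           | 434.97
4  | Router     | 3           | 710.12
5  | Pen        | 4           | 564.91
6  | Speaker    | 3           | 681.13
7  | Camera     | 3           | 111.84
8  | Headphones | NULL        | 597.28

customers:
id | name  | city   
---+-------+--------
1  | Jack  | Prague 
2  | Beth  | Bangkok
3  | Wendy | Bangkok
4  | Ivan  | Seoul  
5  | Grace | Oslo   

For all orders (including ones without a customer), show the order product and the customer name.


LEFT JOIN keeps every row from orders (the left table); where customer_id has no match in customers, the customer columns become NULL. Walk through each order:
  - order 1 (Webcam): customer_id=5 -> matches Grace
  - order 2 (Monitor): customer_id=2 -> matches Beth
  - order 3 (Tablet): customer_id=1 -> matches Jack
  - order 4 (Router): customer_id=3 -> matches Wendy
  - order 5 (Pen): customer_id=4 -> matches Ivan
  - order 6 (Speaker): customer_id=3 -> matches Wendy
  - order 7 (Camera): customer_id=3 -> matches Wendy
  - order 8 (Headphones): customer_id=NULL, no match -> kept with NULL
All 8 rows appear; 1 has NULL customer.

SQL:
SELECT a.product, b.name AS customer
FROM orders a
LEFT JOIN customers b ON a.customer_id = b.id

Result:
product    | customer
-----------+---------
Webcam     | Grace   
Monitor    | Beth    
Tablet     | Jack    
Router     | Wendy   
Pen        | Ivan    
Speaker    | Wendy   
Camera     | Wendy   
Headphones | NULL    


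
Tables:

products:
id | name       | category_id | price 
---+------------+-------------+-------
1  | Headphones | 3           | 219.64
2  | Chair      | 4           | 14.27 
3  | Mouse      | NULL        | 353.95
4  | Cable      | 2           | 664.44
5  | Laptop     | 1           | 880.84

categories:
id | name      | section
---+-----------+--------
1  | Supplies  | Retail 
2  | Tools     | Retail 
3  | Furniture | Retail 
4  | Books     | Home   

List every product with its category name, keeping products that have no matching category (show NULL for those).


LEFT JOIN keeps every row from products (the left table); where category_id has no match in categories, the category columns become NULL. Walk through each product:
  - product 1 (Headphones): category_id=3 -> matches Furniture
  - product 2 (Chair): category_id=4 -> matches Books
  - product 3 (Mouse): category_id=NULL, no match -> kept with NULL
  - product 4 (Cable): category_id=2 -> matches Tools
  - product 5 (Laptop): category_id=1 -> matches Supplies
All 5 rows appear; 1 has NULL category.

SQL:
SELECT a.name, b.name AS category
FROM products a
LEFT JOIN categories b ON a.category_id = b.id

Result:
name       | category 
-----------+----------
Headphones | Furniture
Chair      | Books    
Mouse      | NULL     
Cable      | Tools    
Laptop     | Supplies 


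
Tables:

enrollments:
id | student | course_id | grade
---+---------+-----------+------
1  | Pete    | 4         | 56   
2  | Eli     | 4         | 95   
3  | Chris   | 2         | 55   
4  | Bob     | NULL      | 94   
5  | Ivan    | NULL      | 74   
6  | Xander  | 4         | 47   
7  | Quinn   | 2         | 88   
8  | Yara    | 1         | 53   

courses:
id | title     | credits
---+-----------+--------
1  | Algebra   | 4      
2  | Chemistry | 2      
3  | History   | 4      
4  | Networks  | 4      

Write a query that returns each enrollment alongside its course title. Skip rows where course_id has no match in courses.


INNER JOIN keeps only enrollments rows whose course_id matches an id in courses. Walk through each enrollment:
  - enrollment 1 (Pete): course_id=4 -> matches Networks
  - enrollment 2 (Eli): course_id=4 -> matches Networks
  - enrollment 3 (Chris): course_id=2 -> matches Chemistry
  - enrollment 4 (Bob): course_id=NULL, no match -> dropped
  - enrollment 5 (Ivan): course_id=NULL, no match -> dropped
  - enrollment 6 (Xander): course_id=4 -> matches Networks
  - enrollment 7 (Quinn): course_id=2 -> matches Chemistry
  - enrollment 8 (Yara): course_id=1 -> matches Algebra
So 2 of 8 rows are dropped.

SQL:
SELECT a.student, b.title AS course
FROM enrollments a
INNER JOIN courses b ON a.course_id = b.id

Result:
student | course   
--------+----------
Pete    | Networks 
Eli     | Networks 
Chris   | Chemistry
Xander  | Networks 
Quinn   | Chemistry
Yara    | Algebra  


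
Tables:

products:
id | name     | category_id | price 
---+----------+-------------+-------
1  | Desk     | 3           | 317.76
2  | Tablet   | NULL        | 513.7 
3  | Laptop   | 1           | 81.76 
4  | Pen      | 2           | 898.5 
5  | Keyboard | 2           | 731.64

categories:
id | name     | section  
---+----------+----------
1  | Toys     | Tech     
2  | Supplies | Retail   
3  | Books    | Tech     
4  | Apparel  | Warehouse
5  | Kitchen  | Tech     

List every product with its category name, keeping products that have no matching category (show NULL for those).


LEFT JOIN keeps every row from products (the left table); where category_id has no match in categories, the category columns become NULL. Walk through each product:
  - product 1 (Desk): category_id=3 -> matches Books
  - product 2 (Tablet): category_id=NULL, no match -> kept with NULL
  - product 3 (Laptop): category_id=1 -> matches Toys
  - product 4 (Pen): category_id=2 -> matches Supplies
  - product 5 (Keyboard): category_id=2 -> matches Supplies
All 5 rows appear; 1 has NULL category.

SQL:
SELECT a.name, b.name AS category
FROM products a
LEFT JOIN categories b ON a.category_id = b.id

Result:
name     | category
---------+---------
Desk     | Books   
Tablet   | NULL    
Laptop   | Toys    
Pen      | Supplies
Keyboard | Supplies


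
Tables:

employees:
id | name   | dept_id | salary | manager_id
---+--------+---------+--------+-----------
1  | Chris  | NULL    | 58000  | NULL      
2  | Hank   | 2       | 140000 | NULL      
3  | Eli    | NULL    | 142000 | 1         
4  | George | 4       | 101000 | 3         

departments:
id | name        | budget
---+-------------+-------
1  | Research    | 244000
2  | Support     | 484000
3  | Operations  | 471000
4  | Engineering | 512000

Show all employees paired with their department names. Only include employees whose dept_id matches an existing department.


INNER JOIN keeps only employees rows whose dept_id matches an id in departments. Walk through each employee:
  - employee 1 (Chris): dept_id=NULL, no match -> dropped
  - employee 2 (Hank): dept_id=2 -> matches Support
  - employee 3 (Eli): dept_id=NULL, no match -> dropped
  - employee 4 (George): dept_id=4 -> matches Engineering
So 2 of 4 rows are dropped.

SQL:
SELECT a.name, b.name AS department
FROM employees a
INNER JOIN departments b ON a.dept_id = b.id

Result:
name   | department 
-------+------------
Hank   | Support    
George | Engineering


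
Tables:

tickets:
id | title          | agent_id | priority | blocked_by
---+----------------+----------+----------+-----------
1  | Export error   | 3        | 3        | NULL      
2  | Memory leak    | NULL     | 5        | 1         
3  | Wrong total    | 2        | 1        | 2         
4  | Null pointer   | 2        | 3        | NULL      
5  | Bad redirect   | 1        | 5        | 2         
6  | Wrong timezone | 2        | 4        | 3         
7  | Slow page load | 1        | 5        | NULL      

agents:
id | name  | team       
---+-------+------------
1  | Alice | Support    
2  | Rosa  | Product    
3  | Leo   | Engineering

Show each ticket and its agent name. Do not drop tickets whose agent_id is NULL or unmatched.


LEFT JOIN keeps every row from tickets (the left table); where agent_id has no match in agents, the agent columns become NULL. Walk through each ticket:
  - ticket 1 (Export error): agent_id=3 -> matches Leo
  - ticket 2 (Memory leak): agent_id=NULL, no match -> kept with NULL
  - ticket 3 (Wrong total): agent_id=2 -> matches Rosa
  - ticket 4 (Null pointer): agent_id=2 -> matches Rosa
  - ticket 5 (Bad redirect): agent_id=1 -> matches Alice
  - ticket 6 (Wrong timezone): agent_id=2 -> matches Rosa
  - ticket 7 (Slow page load): agent_id=1 -> matches Alice
All 7 rows appear; 1 has NULL agent.

SQL:
SELECT a.title, b.name AS agent
FROM tickets a
LEFT JOIN agents b ON a.agent_id = b.id

Result:
title          | agent
---------------+------
Export error   | Leo  
Memory leak    | NULL 
Wrong total    | Rosa 
Null pointer   | Rosa 
Bad redirect   | Alice
Wrong timezone | Rosa 
Slow page load | Alice


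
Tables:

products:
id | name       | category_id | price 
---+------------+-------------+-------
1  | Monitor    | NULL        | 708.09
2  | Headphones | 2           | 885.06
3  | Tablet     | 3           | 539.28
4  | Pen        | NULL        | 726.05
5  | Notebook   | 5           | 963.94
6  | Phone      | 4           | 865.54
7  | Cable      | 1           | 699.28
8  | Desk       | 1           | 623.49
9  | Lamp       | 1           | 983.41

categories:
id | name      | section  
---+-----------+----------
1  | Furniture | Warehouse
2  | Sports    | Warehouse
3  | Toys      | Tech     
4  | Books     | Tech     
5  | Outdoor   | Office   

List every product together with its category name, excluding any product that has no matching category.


INNER JOIN keeps only products rows whose category_id matches an id in categories. Walk through each product:
  - product 1 (Monitor): category_id=NULL, no match -> dropped
  - product 2 (Headphones): category_id=2 -> matches Sports
  - product 3 (Tablet): category_id=3 -> matches Toys
  - product 4 (Pen): category_id=NULL, no match -> dropped
  - product 5 (Notebook): category_id=5 -> matches Outdoor
  - product 6 (Phone): category_id=4 -> matches Books
  - product 7 (Cable): category_id=1 -> matches Furniture
  - product 8 (Desk): category_id=1 -> matches Furniture
  - product 9 (Lamp): category_id=1 -> matches Furniture
So 2 of 9 rows are dropped.

SQL:
SELECT a.name, b.name AS category
FROM products a
INNER JOIN categories b ON a.category_id = b.id

Result:
name       | category 
-----------+----------
Headphones | Sports   
Tablet     | Toys     
Notebook   | Outdoor  
Phone      | Books    
Cable      | Furniture
Desk       | Furniture
Lamp       | Furniture


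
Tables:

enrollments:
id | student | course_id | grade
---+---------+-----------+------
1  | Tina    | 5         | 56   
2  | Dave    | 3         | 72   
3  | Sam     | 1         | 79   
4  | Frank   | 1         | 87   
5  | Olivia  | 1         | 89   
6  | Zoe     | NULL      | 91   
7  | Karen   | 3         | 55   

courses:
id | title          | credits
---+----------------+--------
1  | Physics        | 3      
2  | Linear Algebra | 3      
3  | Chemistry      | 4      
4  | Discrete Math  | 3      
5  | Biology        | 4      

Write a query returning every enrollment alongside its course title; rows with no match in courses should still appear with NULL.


LEFT JOIN keeps every row from enrollments (the left table); where course_id has no match in courses, the course columns become NULL. Walk through each enrollment:
  - enrollment 1 (Tina): course_id=5 -> matches Biology
  - enrollment 2 (Dave): course_id=3 -> matches Chemistry
  - enrollment 3 (Sam): course_id=1 -> matches Physics
  - enrollment 4 (Frank): course_id=1 -> matches Physics
  - enrollment 5 (Olivia): course_id=1 -> matches Physics
  - enrollment 6 (Zoe): course_id=NULL, no match -> kept with NULL
  - enrollment 7 (Karen): course_id=3 -> matches Chemistry
All 7 rows appear; 1 has NULL course.

SQL:
SELECT a.student, b.title AS course
FROM enrollments a
LEFT JOIN courses b ON a.course_id = b.id

Result:
student | course   
--------+----------
Tina    | Biology  
Dave    | Chemistry
Sam     | Physics  
Frank   | Physics  
Olivia  | Physics  
Zoe     | NULL     
Karen   | Chemistry


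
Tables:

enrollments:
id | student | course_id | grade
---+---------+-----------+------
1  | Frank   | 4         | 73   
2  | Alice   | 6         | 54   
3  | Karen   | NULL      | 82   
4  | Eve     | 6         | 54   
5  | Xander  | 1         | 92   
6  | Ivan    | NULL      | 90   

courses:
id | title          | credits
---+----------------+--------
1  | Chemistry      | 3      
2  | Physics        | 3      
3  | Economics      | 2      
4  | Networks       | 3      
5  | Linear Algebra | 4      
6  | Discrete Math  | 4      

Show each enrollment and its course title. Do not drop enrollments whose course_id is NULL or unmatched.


LEFT JOIN keeps every row from enrollments (the left table); where course_id has no match in courses, the course columns become NULL. Walk through each enrollment:
  - enrollment 1 (Frank): course_id=4 -> matches Networks
  - enrollment 2 (Alice): course_id=6 -> matches Discrete Math
  - enrollment 3 (Karen): course_id=NULL, no match -> kept with NULL
  - enrollment 4 (Eve): course_id=6 -> matches Discrete Math
  - enrollment 5 (Xander): course_id=1 -> matches Chemistry
  - enrollment 6 (Ivan): course_id=NULL, no match -> kept with NULL
All 6 rows appear; 2 have NULL course.

SQL:
SELECT a.student, b.title AS course
FROM enrollments a
LEFT JOIN courses b ON a.course_id = b.id

Result:
student | course       
--------+--------------
Frank   | Networks     
Alice   | Discrete Math
Karen   | NULL         
Eve     | Discrete Math
Xander  | Chemistry    
Ivan    | NULL         


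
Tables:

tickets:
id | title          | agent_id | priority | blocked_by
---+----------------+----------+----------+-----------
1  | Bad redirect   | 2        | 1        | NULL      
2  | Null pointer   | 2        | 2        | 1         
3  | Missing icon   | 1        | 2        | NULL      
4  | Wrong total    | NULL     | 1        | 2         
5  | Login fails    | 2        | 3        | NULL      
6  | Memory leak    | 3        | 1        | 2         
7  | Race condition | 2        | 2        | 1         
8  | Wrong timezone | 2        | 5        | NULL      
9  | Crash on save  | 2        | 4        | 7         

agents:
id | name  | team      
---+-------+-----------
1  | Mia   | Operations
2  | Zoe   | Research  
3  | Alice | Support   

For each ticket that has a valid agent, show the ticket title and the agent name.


INNER JOIN keeps only tickets rows whose agent_id matches an id in agents. Walk through each ticket:
  - ticket 1 (Bad redirect): agent_id=2 -> matches Zoe
  - ticket 2 (Null pointer): agent_id=2 -> matches Zoe
  - ticket 3 (Missing icon): agent_id=1 -> matches Mia
  - ticket 4 (Wrong total): agent_id=NULL, no match -> dropped
  - ticket 5 (Login fails): agent_id=2 -> matches Zoe
  - ticket 6 (Memory leak): agent_id=3 -> matches Alice
  - ticket 7 (Race condition): agent_id=2 -> matches Zoe
  - ticket 8 (Wrong timezone): agent_id=2 -> matches Zoe
  - ticket 9 (Crash on save): agent_id=2 -> matches Zoe
So 1 of 9 rows is dropped.

SQL:
SELECT a.title, b.name AS agent
FROM tickets a
INNER JOIN agents b ON a.agent_id = b.id

Result:
title          | agent
---------------+------
Bad redirect   | Zoe  
Null pointer   | Zoe  
Missing icon   | Mia  
Login fails    | Zoe  
Memory leak    | Alice
Race condition | Zoe  
Wrong timezone | Zoe  
Crash on save  | Zoe  


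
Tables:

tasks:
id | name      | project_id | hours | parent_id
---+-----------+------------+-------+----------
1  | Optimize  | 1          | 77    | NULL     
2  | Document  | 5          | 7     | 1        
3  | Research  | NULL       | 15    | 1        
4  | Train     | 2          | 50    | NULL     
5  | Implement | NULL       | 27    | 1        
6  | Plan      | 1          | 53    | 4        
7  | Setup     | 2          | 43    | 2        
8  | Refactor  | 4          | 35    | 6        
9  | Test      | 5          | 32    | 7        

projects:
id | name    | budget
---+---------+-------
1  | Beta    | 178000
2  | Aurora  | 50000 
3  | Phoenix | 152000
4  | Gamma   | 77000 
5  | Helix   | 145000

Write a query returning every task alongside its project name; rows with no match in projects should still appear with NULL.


LEFT JOIN keeps every row from tasks (the left table); where project_id has no match in projects, the project columns become NULL. Walk through each task:
  - task 1 (Optimize): project_id=1 -> matches Beta
  - task 2 (Document): project_id=5 -> matches Helix
  - task 3 (Research): project_id=NULL, no match -> kept with NULL
  - task 4 (Train): project_id=2 -> matches Aurora
  - task 5 (Implement): project_id=NULL, no match -> kept with NULL
  - task 6 (Plan): project_id=1 -> matches Beta
  - task 7 (Setup): project_id=2 -> matches Aurora
  - task 8 (Refactor): project_id=4 -> matches Gamma
  - task 9 (Test): project_id=5 -> matches Helix
All 9 rows appear; 2 have NULL project.

SQL:
SELECT a.name, b.name AS project
FROM tasks a
LEFT JOIN projects b ON a.project_id = b.id

Result:
name      | project
----------+--------
Optimize  | Beta   
Document  | Helix  
Research  | NULL   
Train     | Aurora 
Implement | NULL   
Plan      | Beta   
Setup     | Aurora 
Refactor  | Gamma  
Test      | Helix  


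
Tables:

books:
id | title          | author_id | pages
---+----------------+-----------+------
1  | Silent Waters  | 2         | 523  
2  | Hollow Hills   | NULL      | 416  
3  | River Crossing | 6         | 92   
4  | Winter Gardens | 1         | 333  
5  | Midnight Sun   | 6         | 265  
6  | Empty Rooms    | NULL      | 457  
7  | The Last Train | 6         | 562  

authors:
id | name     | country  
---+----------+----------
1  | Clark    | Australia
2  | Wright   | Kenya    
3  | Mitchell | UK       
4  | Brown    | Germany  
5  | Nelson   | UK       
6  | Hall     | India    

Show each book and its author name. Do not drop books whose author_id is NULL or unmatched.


LEFT JOIN keeps every row from books (the left table); where author_id has no match in authors, the author columns become NULL. Walk through each book:
  - book 1 (Silent Waters): author_id=2 -> matches Wright
  - book 2 (Hollow Hills): author_id=NULL, no match -> kept with NULL
  - book 3 (River Crossing): author_id=6 -> matches Hall
  - book 4 (Winter Gardens): author_id=1 -> matches Clark
  - book 5 (Midnight Sun): author_id=6 -> matches Hall
  - book 6 (Empty Rooms): author_id=NULL, no match -> kept with NULL
  - book 7 (The Last Train): author_id=6 -> matches Hall
All 7 rows appear; 2 have NULL author.

SQL:
SELECT a.title, b.name AS author
FROM books a
LEFT JOIN authors b ON a.author_id = b.id

Result:
title          | author
---------------+-------
Silent Waters  | Wright
Hollow Hills   | NULL  
River Crossing | Hall  
Winter Gardens | Clark 
Midnight Sun   | Hall  
Empty Rooms    | NULL  
The Last Train | Hall  


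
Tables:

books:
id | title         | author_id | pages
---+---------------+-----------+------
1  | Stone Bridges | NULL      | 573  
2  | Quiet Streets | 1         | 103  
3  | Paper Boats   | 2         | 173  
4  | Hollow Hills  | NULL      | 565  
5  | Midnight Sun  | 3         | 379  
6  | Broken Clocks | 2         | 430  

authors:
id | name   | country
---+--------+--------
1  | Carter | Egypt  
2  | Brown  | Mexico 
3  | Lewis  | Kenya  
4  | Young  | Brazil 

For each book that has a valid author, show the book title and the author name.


INNER JOIN keeps only books rows whose author_id matches an id in authors. Walk through each book:
  - book 1 (Stone Bridges): author_id=NULL, no match -> dropped
  - book 2 (Quiet Streets): author_id=1 -> matches Carter
  - book 3 (Paper Boats): author_id=2 -> matches Brown
  - book 4 (Hollow Hills): author_id=NULL, no match -> dropped
  - book 5 (Midnight Sun): author_id=3 -> matches Lewis
  - book 6 (Broken Clocks): author_id=2 -> matches Brown
So 2 of 6 rows are dropped.

SQL:
SELECT a.title, b.name AS author
FROM books a
INNER JOIN authors b ON a.author_id = b.id

Result:
title         | author
--------------+-------
Quiet Streets | Carter
Paper Boats   | Brown 
Midnight Sun  | Lewis 
Broken Clocks | Brown 


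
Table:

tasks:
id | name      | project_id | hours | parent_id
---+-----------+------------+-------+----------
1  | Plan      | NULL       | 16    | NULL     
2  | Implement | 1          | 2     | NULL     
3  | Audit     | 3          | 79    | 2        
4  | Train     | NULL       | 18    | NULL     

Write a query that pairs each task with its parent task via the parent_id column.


This is a self-join: tasks is joined to a second copy of itself, matching each row's parent_id to another row's id. Use LEFT JOIN so rows with parent_id=NULL are kept.
  - task 1 (Plan): parent_id=NULL -> NULL
  - task 2 (Implement): parent_id=NULL -> NULL
  - task 3 (Audit): parent_id=2 -> Implement
  - task 4 (Train): parent_id=NULL -> NULL

SQL:
SELECT a.name AS item, b.name AS parent
FROM tasks a
LEFT JOIN tasks b ON a.parent_id = b.id

Result:
item      | parent   
----------+----------
Plan      | NULL     
Implement | NULL     
Audit     | Implement
Train     | NULL     
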